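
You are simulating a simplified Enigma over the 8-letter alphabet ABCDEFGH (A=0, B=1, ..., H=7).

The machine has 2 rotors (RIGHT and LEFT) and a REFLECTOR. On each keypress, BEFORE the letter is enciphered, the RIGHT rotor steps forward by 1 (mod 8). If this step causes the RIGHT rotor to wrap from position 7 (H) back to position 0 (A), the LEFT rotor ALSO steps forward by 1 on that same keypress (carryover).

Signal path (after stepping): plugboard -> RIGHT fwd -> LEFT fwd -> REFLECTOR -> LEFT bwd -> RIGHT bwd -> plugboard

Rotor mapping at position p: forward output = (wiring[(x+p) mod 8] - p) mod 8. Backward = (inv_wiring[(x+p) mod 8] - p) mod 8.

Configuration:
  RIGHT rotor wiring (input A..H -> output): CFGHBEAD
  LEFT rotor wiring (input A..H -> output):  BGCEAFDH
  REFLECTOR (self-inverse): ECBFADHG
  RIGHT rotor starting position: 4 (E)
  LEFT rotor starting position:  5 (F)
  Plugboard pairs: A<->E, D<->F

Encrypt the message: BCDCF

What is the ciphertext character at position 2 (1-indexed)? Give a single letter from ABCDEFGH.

Char 1 ('B'): step: R->5, L=5; B->plug->B->R->D->L->E->refl->A->L'->A->R'->E->plug->A
Char 2 ('C'): step: R->6, L=5; C->plug->C->R->E->L->B->refl->C->L'->C->R'->A->plug->E

E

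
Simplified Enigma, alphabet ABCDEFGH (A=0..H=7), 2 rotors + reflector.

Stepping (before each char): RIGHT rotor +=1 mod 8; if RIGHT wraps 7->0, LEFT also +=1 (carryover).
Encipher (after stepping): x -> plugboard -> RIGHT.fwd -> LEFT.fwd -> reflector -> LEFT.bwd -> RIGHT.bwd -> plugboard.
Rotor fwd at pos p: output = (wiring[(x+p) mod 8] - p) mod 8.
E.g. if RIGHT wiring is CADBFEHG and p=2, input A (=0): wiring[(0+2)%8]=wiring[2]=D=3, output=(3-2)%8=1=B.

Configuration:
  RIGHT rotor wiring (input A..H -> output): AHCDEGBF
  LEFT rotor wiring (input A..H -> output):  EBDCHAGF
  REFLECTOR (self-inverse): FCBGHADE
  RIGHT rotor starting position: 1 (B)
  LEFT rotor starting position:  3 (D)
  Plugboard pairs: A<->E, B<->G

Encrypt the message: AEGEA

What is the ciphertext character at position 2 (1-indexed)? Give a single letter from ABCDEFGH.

Char 1 ('A'): step: R->2, L=3; A->plug->E->R->H->L->A->refl->F->L'->C->R'->C->plug->C
Char 2 ('E'): step: R->3, L=3; E->plug->A->R->A->L->H->refl->E->L'->B->R'->B->plug->G

G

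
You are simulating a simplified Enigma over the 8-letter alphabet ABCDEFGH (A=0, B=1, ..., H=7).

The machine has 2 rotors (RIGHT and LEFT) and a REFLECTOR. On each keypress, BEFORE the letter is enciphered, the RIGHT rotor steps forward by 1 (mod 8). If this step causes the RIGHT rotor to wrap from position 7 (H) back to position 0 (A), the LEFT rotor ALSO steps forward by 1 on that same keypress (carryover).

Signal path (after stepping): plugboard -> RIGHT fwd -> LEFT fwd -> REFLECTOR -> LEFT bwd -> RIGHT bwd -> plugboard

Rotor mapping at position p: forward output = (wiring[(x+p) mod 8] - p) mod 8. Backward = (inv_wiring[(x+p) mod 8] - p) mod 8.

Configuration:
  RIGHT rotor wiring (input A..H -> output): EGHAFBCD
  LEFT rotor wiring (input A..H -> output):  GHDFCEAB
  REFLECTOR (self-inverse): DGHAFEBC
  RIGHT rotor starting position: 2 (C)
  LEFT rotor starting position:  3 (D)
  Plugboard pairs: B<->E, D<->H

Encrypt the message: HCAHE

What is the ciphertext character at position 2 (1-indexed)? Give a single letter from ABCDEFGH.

Char 1 ('H'): step: R->3, L=3; H->plug->D->R->H->L->A->refl->D->L'->F->R'->A->plug->A
Char 2 ('C'): step: R->4, L=3; C->plug->C->R->G->L->E->refl->F->L'->D->R'->G->plug->G

G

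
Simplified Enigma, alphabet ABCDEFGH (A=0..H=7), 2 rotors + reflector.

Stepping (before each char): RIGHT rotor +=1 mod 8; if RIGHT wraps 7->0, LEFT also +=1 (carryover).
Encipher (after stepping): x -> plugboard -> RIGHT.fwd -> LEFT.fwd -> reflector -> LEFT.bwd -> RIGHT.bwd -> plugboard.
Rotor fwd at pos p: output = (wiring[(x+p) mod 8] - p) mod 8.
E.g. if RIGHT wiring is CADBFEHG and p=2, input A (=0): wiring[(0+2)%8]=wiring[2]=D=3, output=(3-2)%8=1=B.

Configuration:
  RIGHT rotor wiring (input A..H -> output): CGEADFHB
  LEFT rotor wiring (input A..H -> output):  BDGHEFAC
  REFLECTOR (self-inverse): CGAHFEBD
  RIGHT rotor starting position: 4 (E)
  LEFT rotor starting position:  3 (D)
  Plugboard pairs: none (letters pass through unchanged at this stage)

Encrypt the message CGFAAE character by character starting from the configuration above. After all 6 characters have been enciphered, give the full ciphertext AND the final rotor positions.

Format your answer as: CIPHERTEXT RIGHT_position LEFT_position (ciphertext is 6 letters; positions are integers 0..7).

Answer: FACCCF 2 4

Derivation:
Char 1 ('C'): step: R->5, L=3; C->plug->C->R->E->L->H->refl->D->L'->H->R'->F->plug->F
Char 2 ('G'): step: R->6, L=3; G->plug->G->R->F->L->G->refl->B->L'->B->R'->A->plug->A
Char 3 ('F'): step: R->7, L=3; F->plug->F->R->E->L->H->refl->D->L'->H->R'->C->plug->C
Char 4 ('A'): step: R->0, L->4 (L advanced); A->plug->A->R->C->L->E->refl->F->L'->E->R'->C->plug->C
Char 5 ('A'): step: R->1, L=4; A->plug->A->R->F->L->H->refl->D->L'->H->R'->C->plug->C
Char 6 ('E'): step: R->2, L=4; E->plug->E->R->F->L->H->refl->D->L'->H->R'->F->plug->F
Final: ciphertext=FACCCF, RIGHT=2, LEFT=4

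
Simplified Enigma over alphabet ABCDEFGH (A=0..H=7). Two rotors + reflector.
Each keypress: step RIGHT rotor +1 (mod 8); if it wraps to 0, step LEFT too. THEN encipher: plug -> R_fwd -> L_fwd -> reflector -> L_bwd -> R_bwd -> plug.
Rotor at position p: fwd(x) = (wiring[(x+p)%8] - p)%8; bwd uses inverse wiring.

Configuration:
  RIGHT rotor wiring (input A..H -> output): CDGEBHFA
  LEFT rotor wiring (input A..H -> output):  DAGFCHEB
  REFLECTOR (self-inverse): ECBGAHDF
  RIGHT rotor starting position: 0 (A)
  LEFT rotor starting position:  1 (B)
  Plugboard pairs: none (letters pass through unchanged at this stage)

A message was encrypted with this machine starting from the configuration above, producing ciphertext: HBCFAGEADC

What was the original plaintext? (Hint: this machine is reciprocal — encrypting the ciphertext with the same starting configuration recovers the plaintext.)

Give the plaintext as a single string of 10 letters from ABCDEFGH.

Answer: DFEBEACHAH

Derivation:
Char 1 ('H'): step: R->1, L=1; H->plug->H->R->B->L->F->refl->H->L'->A->R'->D->plug->D
Char 2 ('B'): step: R->2, L=1; B->plug->B->R->C->L->E->refl->A->L'->G->R'->F->plug->F
Char 3 ('C'): step: R->3, L=1; C->plug->C->R->E->L->G->refl->D->L'->F->R'->E->plug->E
Char 4 ('F'): step: R->4, L=1; F->plug->F->R->H->L->C->refl->B->L'->D->R'->B->plug->B
Char 5 ('A'): step: R->5, L=1; A->plug->A->R->C->L->E->refl->A->L'->G->R'->E->plug->E
Char 6 ('G'): step: R->6, L=1; G->plug->G->R->D->L->B->refl->C->L'->H->R'->A->plug->A
Char 7 ('E'): step: R->7, L=1; E->plug->E->R->F->L->D->refl->G->L'->E->R'->C->plug->C
Char 8 ('A'): step: R->0, L->2 (L advanced); A->plug->A->R->C->L->A->refl->E->L'->A->R'->H->plug->H
Char 9 ('D'): step: R->1, L=2; D->plug->D->R->A->L->E->refl->A->L'->C->R'->A->plug->A
Char 10 ('C'): step: R->2, L=2; C->plug->C->R->H->L->G->refl->D->L'->B->R'->H->plug->H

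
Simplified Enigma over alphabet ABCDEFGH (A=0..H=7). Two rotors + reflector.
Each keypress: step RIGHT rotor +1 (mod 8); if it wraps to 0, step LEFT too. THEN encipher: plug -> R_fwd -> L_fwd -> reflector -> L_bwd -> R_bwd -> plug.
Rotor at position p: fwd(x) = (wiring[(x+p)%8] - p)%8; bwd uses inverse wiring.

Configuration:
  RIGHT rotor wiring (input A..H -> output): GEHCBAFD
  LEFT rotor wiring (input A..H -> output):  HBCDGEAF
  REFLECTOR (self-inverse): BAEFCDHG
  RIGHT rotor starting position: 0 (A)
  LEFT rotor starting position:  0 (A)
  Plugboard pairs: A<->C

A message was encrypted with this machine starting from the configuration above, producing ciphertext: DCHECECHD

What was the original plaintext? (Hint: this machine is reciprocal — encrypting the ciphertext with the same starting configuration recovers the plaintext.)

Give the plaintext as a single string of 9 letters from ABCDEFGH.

Answer: FHECEDDBA

Derivation:
Char 1 ('D'): step: R->1, L=0; D->plug->D->R->A->L->H->refl->G->L'->E->R'->F->plug->F
Char 2 ('C'): step: R->2, L=0; C->plug->A->R->F->L->E->refl->C->L'->C->R'->H->plug->H
Char 3 ('H'): step: R->3, L=0; H->plug->H->R->E->L->G->refl->H->L'->A->R'->E->plug->E
Char 4 ('E'): step: R->4, L=0; E->plug->E->R->C->L->C->refl->E->L'->F->R'->A->plug->C
Char 5 ('C'): step: R->5, L=0; C->plug->A->R->D->L->D->refl->F->L'->H->R'->E->plug->E
Char 6 ('E'): step: R->6, L=0; E->plug->E->R->B->L->B->refl->A->L'->G->R'->D->plug->D
Char 7 ('C'): step: R->7, L=0; C->plug->A->R->E->L->G->refl->H->L'->A->R'->D->plug->D
Char 8 ('H'): step: R->0, L->1 (L advanced); H->plug->H->R->D->L->F->refl->D->L'->E->R'->B->plug->B
Char 9 ('D'): step: R->1, L=1; D->plug->D->R->A->L->A->refl->B->L'->B->R'->C->plug->A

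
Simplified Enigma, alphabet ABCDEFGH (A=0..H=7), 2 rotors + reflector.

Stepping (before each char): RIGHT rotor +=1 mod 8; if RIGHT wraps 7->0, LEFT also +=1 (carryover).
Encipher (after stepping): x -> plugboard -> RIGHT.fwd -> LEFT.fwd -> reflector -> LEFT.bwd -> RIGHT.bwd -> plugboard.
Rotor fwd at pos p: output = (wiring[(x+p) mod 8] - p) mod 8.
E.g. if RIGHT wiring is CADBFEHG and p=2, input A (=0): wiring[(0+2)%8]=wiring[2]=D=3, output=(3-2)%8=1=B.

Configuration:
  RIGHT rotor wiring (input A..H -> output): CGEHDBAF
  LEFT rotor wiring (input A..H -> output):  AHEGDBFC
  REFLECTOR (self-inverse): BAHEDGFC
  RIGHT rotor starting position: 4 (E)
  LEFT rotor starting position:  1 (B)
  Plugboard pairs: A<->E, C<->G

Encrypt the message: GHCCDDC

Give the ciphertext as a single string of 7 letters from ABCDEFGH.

Answer: CBAAEAB

Derivation:
Char 1 ('G'): step: R->5, L=1; G->plug->C->R->A->L->G->refl->F->L'->C->R'->G->plug->C
Char 2 ('H'): step: R->6, L=1; H->plug->H->R->D->L->C->refl->H->L'->H->R'->B->plug->B
Char 3 ('C'): step: R->7, L=1; C->plug->G->R->C->L->F->refl->G->L'->A->R'->E->plug->A
Char 4 ('C'): step: R->0, L->2 (L advanced); C->plug->G->R->A->L->C->refl->H->L'->D->R'->E->plug->A
Char 5 ('D'): step: R->1, L=2; D->plug->D->R->C->L->B->refl->A->L'->F->R'->A->plug->E
Char 6 ('D'): step: R->2, L=2; D->plug->D->R->H->L->F->refl->G->L'->G->R'->E->plug->A
Char 7 ('C'): step: R->3, L=2; C->plug->G->R->D->L->H->refl->C->L'->A->R'->B->plug->B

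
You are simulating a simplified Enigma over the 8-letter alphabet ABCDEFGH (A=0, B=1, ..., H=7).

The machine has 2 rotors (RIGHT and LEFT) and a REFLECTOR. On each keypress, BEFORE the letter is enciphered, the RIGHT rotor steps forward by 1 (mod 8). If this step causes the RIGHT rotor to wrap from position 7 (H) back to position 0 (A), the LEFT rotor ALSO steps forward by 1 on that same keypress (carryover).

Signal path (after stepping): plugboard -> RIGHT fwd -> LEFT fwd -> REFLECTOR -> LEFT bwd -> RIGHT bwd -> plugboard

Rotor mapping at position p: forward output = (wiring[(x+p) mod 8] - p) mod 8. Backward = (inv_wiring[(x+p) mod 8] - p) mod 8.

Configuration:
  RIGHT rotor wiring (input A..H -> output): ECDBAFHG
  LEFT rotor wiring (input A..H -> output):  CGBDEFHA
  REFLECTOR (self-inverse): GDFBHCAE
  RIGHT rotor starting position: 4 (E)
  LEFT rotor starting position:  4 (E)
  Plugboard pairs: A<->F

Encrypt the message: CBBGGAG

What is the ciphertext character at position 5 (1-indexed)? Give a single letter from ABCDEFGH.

Char 1 ('C'): step: R->5, L=4; C->plug->C->R->B->L->B->refl->D->L'->C->R'->B->plug->B
Char 2 ('B'): step: R->6, L=4; B->plug->B->R->A->L->A->refl->G->L'->E->R'->D->plug->D
Char 3 ('B'): step: R->7, L=4; B->plug->B->R->F->L->C->refl->F->L'->G->R'->G->plug->G
Char 4 ('G'): step: R->0, L->5 (L advanced); G->plug->G->R->H->L->H->refl->E->L'->F->R'->F->plug->A
Char 5 ('G'): step: R->1, L=5; G->plug->G->R->F->L->E->refl->H->L'->H->R'->D->plug->D

D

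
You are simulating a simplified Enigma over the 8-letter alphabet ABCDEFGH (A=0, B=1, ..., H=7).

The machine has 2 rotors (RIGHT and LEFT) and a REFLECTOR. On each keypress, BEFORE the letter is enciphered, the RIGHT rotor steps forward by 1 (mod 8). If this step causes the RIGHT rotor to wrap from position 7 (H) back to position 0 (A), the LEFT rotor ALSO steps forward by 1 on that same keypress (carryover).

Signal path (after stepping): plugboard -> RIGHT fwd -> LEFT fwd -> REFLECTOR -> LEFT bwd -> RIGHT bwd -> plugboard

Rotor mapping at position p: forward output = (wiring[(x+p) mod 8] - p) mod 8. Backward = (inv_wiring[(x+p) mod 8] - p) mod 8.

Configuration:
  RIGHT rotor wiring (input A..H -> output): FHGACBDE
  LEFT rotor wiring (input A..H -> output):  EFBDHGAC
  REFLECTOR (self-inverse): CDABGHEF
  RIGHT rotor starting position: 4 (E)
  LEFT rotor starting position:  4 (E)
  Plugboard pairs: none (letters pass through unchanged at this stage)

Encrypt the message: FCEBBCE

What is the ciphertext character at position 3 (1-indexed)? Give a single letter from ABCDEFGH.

Char 1 ('F'): step: R->5, L=4; F->plug->F->R->B->L->C->refl->A->L'->E->R'->A->plug->A
Char 2 ('C'): step: R->6, L=4; C->plug->C->R->H->L->H->refl->F->L'->G->R'->B->plug->B
Char 3 ('E'): step: R->7, L=4; E->plug->E->R->B->L->C->refl->A->L'->E->R'->H->plug->H

H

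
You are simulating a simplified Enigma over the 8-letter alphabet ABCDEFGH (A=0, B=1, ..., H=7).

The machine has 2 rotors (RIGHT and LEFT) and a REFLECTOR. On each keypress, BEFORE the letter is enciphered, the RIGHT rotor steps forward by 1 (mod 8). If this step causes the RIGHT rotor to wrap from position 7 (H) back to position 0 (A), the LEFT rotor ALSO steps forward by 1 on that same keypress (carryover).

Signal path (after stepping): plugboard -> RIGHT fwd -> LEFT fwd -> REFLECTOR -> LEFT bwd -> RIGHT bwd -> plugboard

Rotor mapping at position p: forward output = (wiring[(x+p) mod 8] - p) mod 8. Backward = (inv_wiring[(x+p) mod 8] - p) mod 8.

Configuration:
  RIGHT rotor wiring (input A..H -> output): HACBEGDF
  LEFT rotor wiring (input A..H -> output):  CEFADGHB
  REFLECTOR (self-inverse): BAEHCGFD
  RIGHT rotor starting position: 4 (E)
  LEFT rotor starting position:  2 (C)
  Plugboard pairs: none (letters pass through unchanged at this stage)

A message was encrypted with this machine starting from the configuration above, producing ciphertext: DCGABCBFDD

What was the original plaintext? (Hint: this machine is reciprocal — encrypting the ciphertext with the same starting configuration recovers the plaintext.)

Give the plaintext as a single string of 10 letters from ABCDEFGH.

Char 1 ('D'): step: R->5, L=2; D->plug->D->R->C->L->B->refl->A->L'->G->R'->B->plug->B
Char 2 ('C'): step: R->6, L=2; C->plug->C->R->B->L->G->refl->F->L'->E->R'->E->plug->E
Char 3 ('G'): step: R->7, L=2; G->plug->G->R->H->L->C->refl->E->L'->D->R'->D->plug->D
Char 4 ('A'): step: R->0, L->3 (L advanced); A->plug->A->R->H->L->C->refl->E->L'->D->R'->G->plug->G
Char 5 ('B'): step: R->1, L=3; B->plug->B->R->B->L->A->refl->B->L'->G->R'->H->plug->H
Char 6 ('C'): step: R->2, L=3; C->plug->C->R->C->L->D->refl->H->L'->F->R'->G->plug->G
Char 7 ('B'): step: R->3, L=3; B->plug->B->R->B->L->A->refl->B->L'->G->R'->A->plug->A
Char 8 ('F'): step: R->4, L=3; F->plug->F->R->E->L->G->refl->F->L'->A->R'->A->plug->A
Char 9 ('D'): step: R->5, L=3; D->plug->D->R->C->L->D->refl->H->L'->F->R'->F->plug->F
Char 10 ('D'): step: R->6, L=3; D->plug->D->R->C->L->D->refl->H->L'->F->R'->A->plug->A

Answer: BEDGHGAAFA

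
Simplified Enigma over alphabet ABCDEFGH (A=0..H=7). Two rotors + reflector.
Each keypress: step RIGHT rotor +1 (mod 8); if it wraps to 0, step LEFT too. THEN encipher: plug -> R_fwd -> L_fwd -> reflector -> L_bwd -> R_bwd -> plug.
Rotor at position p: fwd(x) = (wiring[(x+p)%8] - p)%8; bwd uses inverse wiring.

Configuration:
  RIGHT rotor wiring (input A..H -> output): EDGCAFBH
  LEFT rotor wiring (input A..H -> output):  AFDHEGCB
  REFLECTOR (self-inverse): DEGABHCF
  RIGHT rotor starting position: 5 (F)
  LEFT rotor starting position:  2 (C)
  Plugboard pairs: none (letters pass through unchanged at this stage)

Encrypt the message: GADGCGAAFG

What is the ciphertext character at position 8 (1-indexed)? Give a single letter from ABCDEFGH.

Char 1 ('G'): step: R->6, L=2; G->plug->G->R->C->L->C->refl->G->L'->G->R'->C->plug->C
Char 2 ('A'): step: R->7, L=2; A->plug->A->R->A->L->B->refl->E->L'->D->R'->E->plug->E
Char 3 ('D'): step: R->0, L->3 (L advanced); D->plug->D->R->C->L->D->refl->A->L'->H->R'->H->plug->H
Char 4 ('G'): step: R->1, L=3; G->plug->G->R->G->L->C->refl->G->L'->E->R'->E->plug->E
Char 5 ('C'): step: R->2, L=3; C->plug->C->R->G->L->C->refl->G->L'->E->R'->A->plug->A
Char 6 ('G'): step: R->3, L=3; G->plug->G->R->A->L->E->refl->B->L'->B->R'->F->plug->F
Char 7 ('A'): step: R->4, L=3; A->plug->A->R->E->L->G->refl->C->L'->G->R'->H->plug->H
Char 8 ('A'): step: R->5, L=3; A->plug->A->R->A->L->E->refl->B->L'->B->R'->F->plug->F

F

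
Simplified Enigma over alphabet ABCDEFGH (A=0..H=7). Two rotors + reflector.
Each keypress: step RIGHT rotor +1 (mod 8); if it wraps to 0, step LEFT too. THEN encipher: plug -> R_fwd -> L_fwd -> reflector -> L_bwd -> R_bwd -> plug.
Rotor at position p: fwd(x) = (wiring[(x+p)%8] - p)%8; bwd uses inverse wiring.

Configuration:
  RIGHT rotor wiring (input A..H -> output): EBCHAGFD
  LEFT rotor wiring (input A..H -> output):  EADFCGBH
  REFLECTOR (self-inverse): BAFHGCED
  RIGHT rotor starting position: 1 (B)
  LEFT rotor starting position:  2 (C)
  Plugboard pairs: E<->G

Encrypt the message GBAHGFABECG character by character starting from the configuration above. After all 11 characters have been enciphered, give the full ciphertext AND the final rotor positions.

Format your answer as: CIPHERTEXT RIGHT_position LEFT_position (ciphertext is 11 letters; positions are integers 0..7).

Answer: HECDFAHEFAE 4 3

Derivation:
Char 1 ('G'): step: R->2, L=2; G->plug->E->R->D->L->E->refl->G->L'->H->R'->H->plug->H
Char 2 ('B'): step: R->3, L=2; B->plug->B->R->F->L->F->refl->C->L'->G->R'->G->plug->E
Char 3 ('A'): step: R->4, L=2; A->plug->A->R->E->L->H->refl->D->L'->B->R'->C->plug->C
Char 4 ('H'): step: R->5, L=2; H->plug->H->R->D->L->E->refl->G->L'->H->R'->D->plug->D
Char 5 ('G'): step: R->6, L=2; G->plug->E->R->E->L->H->refl->D->L'->B->R'->F->plug->F
Char 6 ('F'): step: R->7, L=2; F->plug->F->R->B->L->D->refl->H->L'->E->R'->A->plug->A
Char 7 ('A'): step: R->0, L->3 (L advanced); A->plug->A->R->E->L->E->refl->G->L'->D->R'->H->plug->H
Char 8 ('B'): step: R->1, L=3; B->plug->B->R->B->L->H->refl->D->L'->C->R'->G->plug->E
Char 9 ('E'): step: R->2, L=3; E->plug->G->R->C->L->D->refl->H->L'->B->R'->F->plug->F
Char 10 ('C'): step: R->3, L=3; C->plug->C->R->D->L->G->refl->E->L'->E->R'->A->plug->A
Char 11 ('G'): step: R->4, L=3; G->plug->E->R->A->L->C->refl->F->L'->G->R'->G->plug->E
Final: ciphertext=HECDFAHEFAE, RIGHT=4, LEFT=3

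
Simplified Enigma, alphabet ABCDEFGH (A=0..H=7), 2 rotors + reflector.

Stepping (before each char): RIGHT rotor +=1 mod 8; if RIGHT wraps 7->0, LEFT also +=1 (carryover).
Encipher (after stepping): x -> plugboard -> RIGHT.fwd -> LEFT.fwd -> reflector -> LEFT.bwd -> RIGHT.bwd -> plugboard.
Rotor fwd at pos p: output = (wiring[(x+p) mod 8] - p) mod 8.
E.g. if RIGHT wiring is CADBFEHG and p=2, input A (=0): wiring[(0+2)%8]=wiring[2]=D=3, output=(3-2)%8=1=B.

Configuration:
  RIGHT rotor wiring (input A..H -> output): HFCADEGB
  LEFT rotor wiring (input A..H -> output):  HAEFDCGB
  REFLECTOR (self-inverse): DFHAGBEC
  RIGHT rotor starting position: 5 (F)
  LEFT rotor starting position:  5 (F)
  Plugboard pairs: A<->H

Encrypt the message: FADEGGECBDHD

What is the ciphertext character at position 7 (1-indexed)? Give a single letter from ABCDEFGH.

Char 1 ('F'): step: R->6, L=5; F->plug->F->R->C->L->E->refl->G->L'->H->R'->D->plug->D
Char 2 ('A'): step: R->7, L=5; A->plug->H->R->H->L->G->refl->E->L'->C->R'->A->plug->H
Char 3 ('D'): step: R->0, L->6 (L advanced); D->plug->D->R->A->L->A->refl->D->L'->B->R'->H->plug->A
Char 4 ('E'): step: R->1, L=6; E->plug->E->R->D->L->C->refl->H->L'->F->R'->F->plug->F
Char 5 ('G'): step: R->2, L=6; G->plug->G->R->F->L->H->refl->C->L'->D->R'->H->plug->A
Char 6 ('G'): step: R->3, L=6; G->plug->G->R->C->L->B->refl->F->L'->G->R'->E->plug->E
Char 7 ('E'): step: R->4, L=6; E->plug->E->R->D->L->C->refl->H->L'->F->R'->D->plug->D

D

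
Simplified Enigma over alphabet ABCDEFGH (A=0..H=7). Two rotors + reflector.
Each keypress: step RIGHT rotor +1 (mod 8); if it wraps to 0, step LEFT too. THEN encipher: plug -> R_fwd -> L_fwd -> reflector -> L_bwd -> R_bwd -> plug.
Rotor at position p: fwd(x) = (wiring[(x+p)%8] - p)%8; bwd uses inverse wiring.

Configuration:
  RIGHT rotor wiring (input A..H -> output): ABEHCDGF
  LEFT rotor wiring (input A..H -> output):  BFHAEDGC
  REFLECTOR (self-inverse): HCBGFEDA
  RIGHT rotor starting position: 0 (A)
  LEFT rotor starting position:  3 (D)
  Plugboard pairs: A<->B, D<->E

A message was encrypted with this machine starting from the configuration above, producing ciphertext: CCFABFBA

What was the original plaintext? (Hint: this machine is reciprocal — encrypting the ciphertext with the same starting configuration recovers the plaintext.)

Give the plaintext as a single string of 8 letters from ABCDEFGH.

Char 1 ('C'): step: R->1, L=3; C->plug->C->R->G->L->C->refl->B->L'->B->R'->D->plug->E
Char 2 ('C'): step: R->2, L=3; C->plug->C->R->A->L->F->refl->E->L'->H->R'->H->plug->H
Char 3 ('F'): step: R->3, L=3; F->plug->F->R->F->L->G->refl->D->L'->D->R'->D->plug->E
Char 4 ('A'): step: R->4, L=3; A->plug->B->R->H->L->E->refl->F->L'->A->R'->G->plug->G
Char 5 ('B'): step: R->5, L=3; B->plug->A->R->G->L->C->refl->B->L'->B->R'->B->plug->A
Char 6 ('F'): step: R->6, L=3; F->plug->F->R->B->L->B->refl->C->L'->G->R'->E->plug->D
Char 7 ('B'): step: R->7, L=3; B->plug->A->R->G->L->C->refl->B->L'->B->R'->B->plug->A
Char 8 ('A'): step: R->0, L->4 (L advanced); A->plug->B->R->B->L->H->refl->A->L'->A->R'->A->plug->B

Answer: EHEGADAB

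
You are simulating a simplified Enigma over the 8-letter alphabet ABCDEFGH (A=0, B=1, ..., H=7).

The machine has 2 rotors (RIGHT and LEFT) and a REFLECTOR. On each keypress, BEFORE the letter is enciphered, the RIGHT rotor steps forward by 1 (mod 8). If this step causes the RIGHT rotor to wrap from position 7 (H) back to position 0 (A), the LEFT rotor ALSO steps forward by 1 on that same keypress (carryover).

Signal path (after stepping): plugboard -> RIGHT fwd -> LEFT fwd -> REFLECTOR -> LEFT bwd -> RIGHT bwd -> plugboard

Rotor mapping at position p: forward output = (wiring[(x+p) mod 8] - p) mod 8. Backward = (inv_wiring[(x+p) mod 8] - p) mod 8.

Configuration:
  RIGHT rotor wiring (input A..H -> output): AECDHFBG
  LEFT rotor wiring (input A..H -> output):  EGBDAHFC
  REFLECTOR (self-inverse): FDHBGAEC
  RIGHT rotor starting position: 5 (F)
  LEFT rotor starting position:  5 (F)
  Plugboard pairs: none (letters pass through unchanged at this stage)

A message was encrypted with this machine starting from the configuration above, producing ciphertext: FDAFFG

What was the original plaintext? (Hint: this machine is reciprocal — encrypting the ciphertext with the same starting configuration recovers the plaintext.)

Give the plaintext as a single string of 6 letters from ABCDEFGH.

Char 1 ('F'): step: R->6, L=5; F->plug->F->R->F->L->E->refl->G->L'->G->R'->D->plug->D
Char 2 ('D'): step: R->7, L=5; D->plug->D->R->D->L->H->refl->C->L'->A->R'->F->plug->F
Char 3 ('A'): step: R->0, L->6 (L advanced); A->plug->A->R->A->L->H->refl->C->L'->G->R'->H->plug->H
Char 4 ('F'): step: R->1, L=6; F->plug->F->R->A->L->H->refl->C->L'->G->R'->D->plug->D
Char 5 ('F'): step: R->2, L=6; F->plug->F->R->E->L->D->refl->B->L'->H->R'->E->plug->E
Char 6 ('G'): step: R->3, L=6; G->plug->G->R->B->L->E->refl->G->L'->C->R'->C->plug->C

Answer: DFHDEC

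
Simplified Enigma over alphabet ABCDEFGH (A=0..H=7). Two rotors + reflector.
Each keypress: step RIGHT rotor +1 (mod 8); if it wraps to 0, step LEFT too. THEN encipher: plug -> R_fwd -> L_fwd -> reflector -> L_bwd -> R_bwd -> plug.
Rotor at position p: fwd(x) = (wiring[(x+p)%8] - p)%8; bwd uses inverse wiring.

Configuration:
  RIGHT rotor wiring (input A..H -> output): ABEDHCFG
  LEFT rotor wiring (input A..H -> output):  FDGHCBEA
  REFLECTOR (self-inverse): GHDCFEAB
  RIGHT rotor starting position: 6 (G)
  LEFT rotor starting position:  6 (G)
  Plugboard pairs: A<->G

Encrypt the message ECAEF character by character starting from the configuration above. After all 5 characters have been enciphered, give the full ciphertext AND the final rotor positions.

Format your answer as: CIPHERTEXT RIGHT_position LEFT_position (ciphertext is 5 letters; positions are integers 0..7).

Answer: FBDDA 3 7

Derivation:
Char 1 ('E'): step: R->7, L=6; E->plug->E->R->E->L->A->refl->G->L'->A->R'->F->plug->F
Char 2 ('C'): step: R->0, L->7 (L advanced); C->plug->C->R->E->L->A->refl->G->L'->B->R'->B->plug->B
Char 3 ('A'): step: R->1, L=7; A->plug->G->R->F->L->D->refl->C->L'->G->R'->D->plug->D
Char 4 ('E'): step: R->2, L=7; E->plug->E->R->D->L->H->refl->B->L'->A->R'->D->plug->D
Char 5 ('F'): step: R->3, L=7; F->plug->F->R->F->L->D->refl->C->L'->G->R'->G->plug->A
Final: ciphertext=FBDDA, RIGHT=3, LEFT=7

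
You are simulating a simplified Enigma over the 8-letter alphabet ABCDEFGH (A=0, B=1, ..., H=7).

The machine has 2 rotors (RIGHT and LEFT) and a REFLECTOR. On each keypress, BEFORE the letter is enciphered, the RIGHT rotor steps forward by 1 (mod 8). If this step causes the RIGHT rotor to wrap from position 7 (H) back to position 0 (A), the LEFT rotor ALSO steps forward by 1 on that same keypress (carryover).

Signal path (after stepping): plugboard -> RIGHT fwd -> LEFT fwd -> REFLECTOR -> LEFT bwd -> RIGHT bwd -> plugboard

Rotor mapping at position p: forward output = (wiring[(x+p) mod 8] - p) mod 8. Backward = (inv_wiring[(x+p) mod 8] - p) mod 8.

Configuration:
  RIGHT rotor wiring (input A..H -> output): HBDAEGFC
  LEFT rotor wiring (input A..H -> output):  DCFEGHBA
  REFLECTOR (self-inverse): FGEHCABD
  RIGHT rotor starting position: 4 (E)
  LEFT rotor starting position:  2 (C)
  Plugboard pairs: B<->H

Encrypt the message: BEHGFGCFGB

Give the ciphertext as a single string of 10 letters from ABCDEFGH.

Answer: GGDEEDBBHD

Derivation:
Char 1 ('B'): step: R->5, L=2; B->plug->H->R->H->L->A->refl->F->L'->D->R'->G->plug->G
Char 2 ('E'): step: R->6, L=2; E->plug->E->R->F->L->G->refl->B->L'->G->R'->G->plug->G
Char 3 ('H'): step: R->7, L=2; H->plug->B->R->A->L->D->refl->H->L'->E->R'->D->plug->D
Char 4 ('G'): step: R->0, L->3 (L advanced); G->plug->G->R->F->L->A->refl->F->L'->E->R'->E->plug->E
Char 5 ('F'): step: R->1, L=3; F->plug->F->R->E->L->F->refl->A->L'->F->R'->E->plug->E
Char 6 ('G'): step: R->2, L=3; G->plug->G->R->F->L->A->refl->F->L'->E->R'->D->plug->D
Char 7 ('C'): step: R->3, L=3; C->plug->C->R->D->L->G->refl->B->L'->A->R'->H->plug->B
Char 8 ('F'): step: R->4, L=3; F->plug->F->R->F->L->A->refl->F->L'->E->R'->H->plug->B
Char 9 ('G'): step: R->5, L=3; G->plug->G->R->D->L->G->refl->B->L'->A->R'->B->plug->H
Char 10 ('B'): step: R->6, L=3; B->plug->H->R->A->L->B->refl->G->L'->D->R'->D->plug->D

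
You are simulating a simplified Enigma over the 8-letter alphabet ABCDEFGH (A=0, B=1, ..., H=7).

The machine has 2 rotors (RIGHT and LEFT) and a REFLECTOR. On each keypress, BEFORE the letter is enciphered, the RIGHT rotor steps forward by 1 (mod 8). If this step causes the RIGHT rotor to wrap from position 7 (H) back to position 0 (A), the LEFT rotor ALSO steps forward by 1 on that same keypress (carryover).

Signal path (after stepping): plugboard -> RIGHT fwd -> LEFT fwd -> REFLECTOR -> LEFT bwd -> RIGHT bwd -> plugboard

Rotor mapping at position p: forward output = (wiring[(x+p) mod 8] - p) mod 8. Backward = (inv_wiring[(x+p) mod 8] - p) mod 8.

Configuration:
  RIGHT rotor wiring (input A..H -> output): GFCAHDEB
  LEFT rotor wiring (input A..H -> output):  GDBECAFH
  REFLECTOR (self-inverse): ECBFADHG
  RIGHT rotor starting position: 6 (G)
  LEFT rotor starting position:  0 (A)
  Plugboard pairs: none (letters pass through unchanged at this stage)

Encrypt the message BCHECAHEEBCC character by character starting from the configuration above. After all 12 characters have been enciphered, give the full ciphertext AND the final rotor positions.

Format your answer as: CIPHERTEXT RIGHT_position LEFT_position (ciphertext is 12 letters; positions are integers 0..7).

Answer: FEBFFCBAHGBG 2 2

Derivation:
Char 1 ('B'): step: R->7, L=0; B->plug->B->R->H->L->H->refl->G->L'->A->R'->F->plug->F
Char 2 ('C'): step: R->0, L->1 (L advanced); C->plug->C->R->C->L->D->refl->F->L'->H->R'->E->plug->E
Char 3 ('H'): step: R->1, L=1; H->plug->H->R->F->L->E->refl->A->L'->B->R'->B->plug->B
Char 4 ('E'): step: R->2, L=1; E->plug->E->R->C->L->D->refl->F->L'->H->R'->F->plug->F
Char 5 ('C'): step: R->3, L=1; C->plug->C->R->A->L->C->refl->B->L'->D->R'->F->plug->F
Char 6 ('A'): step: R->4, L=1; A->plug->A->R->D->L->B->refl->C->L'->A->R'->C->plug->C
Char 7 ('H'): step: R->5, L=1; H->plug->H->R->C->L->D->refl->F->L'->H->R'->B->plug->B
Char 8 ('E'): step: R->6, L=1; E->plug->E->R->E->L->H->refl->G->L'->G->R'->A->plug->A
Char 9 ('E'): step: R->7, L=1; E->plug->E->R->B->L->A->refl->E->L'->F->R'->H->plug->H
Char 10 ('B'): step: R->0, L->2 (L advanced); B->plug->B->R->F->L->F->refl->D->L'->E->R'->G->plug->G
Char 11 ('C'): step: R->1, L=2; C->plug->C->R->H->L->B->refl->C->L'->B->R'->B->plug->B
Char 12 ('C'): step: R->2, L=2; C->plug->C->R->F->L->F->refl->D->L'->E->R'->G->plug->G
Final: ciphertext=FEBFFCBAHGBG, RIGHT=2, LEFT=2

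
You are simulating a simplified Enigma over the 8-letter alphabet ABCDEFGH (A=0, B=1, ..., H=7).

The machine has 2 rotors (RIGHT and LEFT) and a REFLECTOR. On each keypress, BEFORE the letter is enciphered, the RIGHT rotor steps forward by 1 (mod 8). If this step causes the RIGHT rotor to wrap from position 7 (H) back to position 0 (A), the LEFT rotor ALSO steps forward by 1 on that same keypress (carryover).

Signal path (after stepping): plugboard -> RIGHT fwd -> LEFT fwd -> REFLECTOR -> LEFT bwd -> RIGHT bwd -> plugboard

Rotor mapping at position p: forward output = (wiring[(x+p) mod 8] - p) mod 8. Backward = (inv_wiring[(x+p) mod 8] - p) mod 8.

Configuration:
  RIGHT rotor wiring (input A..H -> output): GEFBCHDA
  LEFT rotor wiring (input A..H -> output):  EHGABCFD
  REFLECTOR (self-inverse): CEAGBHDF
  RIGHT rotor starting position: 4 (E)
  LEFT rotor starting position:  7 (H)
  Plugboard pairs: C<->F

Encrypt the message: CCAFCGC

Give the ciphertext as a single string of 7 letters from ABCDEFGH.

Answer: GHCGGFE

Derivation:
Char 1 ('C'): step: R->5, L=7; C->plug->F->R->A->L->E->refl->B->L'->E->R'->G->plug->G
Char 2 ('C'): step: R->6, L=7; C->plug->F->R->D->L->H->refl->F->L'->B->R'->H->plug->H
Char 3 ('A'): step: R->7, L=7; A->plug->A->R->B->L->F->refl->H->L'->D->R'->F->plug->C
Char 4 ('F'): step: R->0, L->0 (L advanced); F->plug->C->R->F->L->C->refl->A->L'->D->R'->G->plug->G
Char 5 ('C'): step: R->1, L=0; C->plug->F->R->C->L->G->refl->D->L'->H->R'->G->plug->G
Char 6 ('G'): step: R->2, L=0; G->plug->G->R->E->L->B->refl->E->L'->A->R'->C->plug->F
Char 7 ('C'): step: R->3, L=0; C->plug->F->R->D->L->A->refl->C->L'->F->R'->E->plug->E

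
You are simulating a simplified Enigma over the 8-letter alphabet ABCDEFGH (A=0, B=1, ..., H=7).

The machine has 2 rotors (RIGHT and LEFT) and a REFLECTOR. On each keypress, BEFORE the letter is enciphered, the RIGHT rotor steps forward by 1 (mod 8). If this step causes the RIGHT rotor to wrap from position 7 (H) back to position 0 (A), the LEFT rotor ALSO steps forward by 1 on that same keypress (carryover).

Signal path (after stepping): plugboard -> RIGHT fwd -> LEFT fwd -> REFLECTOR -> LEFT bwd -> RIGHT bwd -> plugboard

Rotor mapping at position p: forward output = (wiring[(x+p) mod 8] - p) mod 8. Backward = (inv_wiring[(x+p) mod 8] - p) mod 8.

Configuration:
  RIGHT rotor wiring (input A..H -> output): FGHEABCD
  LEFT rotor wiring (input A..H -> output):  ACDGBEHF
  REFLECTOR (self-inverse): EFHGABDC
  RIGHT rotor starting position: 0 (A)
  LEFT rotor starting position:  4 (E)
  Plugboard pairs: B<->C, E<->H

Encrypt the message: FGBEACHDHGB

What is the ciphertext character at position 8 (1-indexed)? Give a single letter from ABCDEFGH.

Char 1 ('F'): step: R->1, L=4; F->plug->F->R->B->L->A->refl->E->L'->E->R'->H->plug->E
Char 2 ('G'): step: R->2, L=4; G->plug->G->R->D->L->B->refl->F->L'->A->R'->E->plug->H
Char 3 ('B'): step: R->3, L=4; B->plug->C->R->G->L->H->refl->C->L'->H->R'->D->plug->D
Char 4 ('E'): step: R->4, L=4; E->plug->H->R->A->L->F->refl->B->L'->D->R'->G->plug->G
Char 5 ('A'): step: R->5, L=4; A->plug->A->R->E->L->E->refl->A->L'->B->R'->E->plug->H
Char 6 ('C'): step: R->6, L=4; C->plug->B->R->F->L->G->refl->D->L'->C->R'->G->plug->G
Char 7 ('H'): step: R->7, L=4; H->plug->E->R->F->L->G->refl->D->L'->C->R'->G->plug->G
Char 8 ('D'): step: R->0, L->5 (L advanced); D->plug->D->R->E->L->F->refl->B->L'->G->R'->B->plug->C

C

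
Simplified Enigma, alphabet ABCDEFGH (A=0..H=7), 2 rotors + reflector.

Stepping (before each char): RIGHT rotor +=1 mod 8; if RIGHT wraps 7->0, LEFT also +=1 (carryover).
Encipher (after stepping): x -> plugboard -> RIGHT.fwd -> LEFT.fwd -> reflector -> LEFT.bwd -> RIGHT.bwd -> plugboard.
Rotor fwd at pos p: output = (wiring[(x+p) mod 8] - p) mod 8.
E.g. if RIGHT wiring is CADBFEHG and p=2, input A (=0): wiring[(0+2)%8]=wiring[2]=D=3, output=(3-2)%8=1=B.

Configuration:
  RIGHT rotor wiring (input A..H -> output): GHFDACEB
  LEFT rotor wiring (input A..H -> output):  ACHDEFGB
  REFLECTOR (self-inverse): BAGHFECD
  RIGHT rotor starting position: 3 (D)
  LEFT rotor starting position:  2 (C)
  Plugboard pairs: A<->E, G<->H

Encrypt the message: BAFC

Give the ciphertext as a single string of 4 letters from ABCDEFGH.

Char 1 ('B'): step: R->4, L=2; B->plug->B->R->G->L->G->refl->C->L'->C->R'->E->plug->A
Char 2 ('A'): step: R->5, L=2; A->plug->E->R->C->L->C->refl->G->L'->G->R'->G->plug->H
Char 3 ('F'): step: R->6, L=2; F->plug->F->R->F->L->H->refl->D->L'->D->R'->B->plug->B
Char 4 ('C'): step: R->7, L=2; C->plug->C->R->A->L->F->refl->E->L'->E->R'->E->plug->A

Answer: AHBA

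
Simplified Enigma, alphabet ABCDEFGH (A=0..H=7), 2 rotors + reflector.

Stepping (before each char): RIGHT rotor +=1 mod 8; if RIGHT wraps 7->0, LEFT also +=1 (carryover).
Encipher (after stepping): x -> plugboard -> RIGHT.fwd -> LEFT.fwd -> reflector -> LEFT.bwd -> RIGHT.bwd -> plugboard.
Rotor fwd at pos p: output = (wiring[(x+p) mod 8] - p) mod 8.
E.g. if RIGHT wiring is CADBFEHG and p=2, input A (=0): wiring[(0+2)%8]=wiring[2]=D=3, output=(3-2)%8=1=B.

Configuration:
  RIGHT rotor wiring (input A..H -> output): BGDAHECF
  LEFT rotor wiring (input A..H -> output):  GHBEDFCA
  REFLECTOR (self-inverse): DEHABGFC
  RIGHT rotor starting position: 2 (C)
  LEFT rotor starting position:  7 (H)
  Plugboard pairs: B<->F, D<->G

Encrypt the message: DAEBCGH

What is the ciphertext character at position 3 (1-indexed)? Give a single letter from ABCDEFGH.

Char 1 ('D'): step: R->3, L=7; D->plug->G->R->D->L->C->refl->H->L'->B->R'->C->plug->C
Char 2 ('A'): step: R->4, L=7; A->plug->A->R->D->L->C->refl->H->L'->B->R'->D->plug->G
Char 3 ('E'): step: R->5, L=7; E->plug->E->R->B->L->H->refl->C->L'->D->R'->G->plug->D

D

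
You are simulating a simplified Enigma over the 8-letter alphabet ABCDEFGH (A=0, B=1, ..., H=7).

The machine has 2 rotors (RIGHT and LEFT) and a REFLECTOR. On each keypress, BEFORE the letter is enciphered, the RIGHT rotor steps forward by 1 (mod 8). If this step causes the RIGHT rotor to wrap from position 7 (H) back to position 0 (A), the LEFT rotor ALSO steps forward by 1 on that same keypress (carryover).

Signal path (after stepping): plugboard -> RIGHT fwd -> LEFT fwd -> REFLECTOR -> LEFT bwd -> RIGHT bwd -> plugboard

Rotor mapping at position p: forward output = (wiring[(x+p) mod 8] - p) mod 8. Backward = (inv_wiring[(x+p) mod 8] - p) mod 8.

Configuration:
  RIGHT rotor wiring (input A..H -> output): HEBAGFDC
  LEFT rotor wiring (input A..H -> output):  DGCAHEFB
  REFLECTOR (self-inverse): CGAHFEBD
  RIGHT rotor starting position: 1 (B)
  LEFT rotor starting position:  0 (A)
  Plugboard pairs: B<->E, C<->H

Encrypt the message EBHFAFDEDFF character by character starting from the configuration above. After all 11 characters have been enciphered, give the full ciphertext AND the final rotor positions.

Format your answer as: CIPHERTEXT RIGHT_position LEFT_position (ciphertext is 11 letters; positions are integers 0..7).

Answer: GGEADBFDBHG 4 1

Derivation:
Char 1 ('E'): step: R->2, L=0; E->plug->B->R->G->L->F->refl->E->L'->F->R'->G->plug->G
Char 2 ('B'): step: R->3, L=0; B->plug->E->R->H->L->B->refl->G->L'->B->R'->G->plug->G
Char 3 ('H'): step: R->4, L=0; H->plug->C->R->H->L->B->refl->G->L'->B->R'->B->plug->E
Char 4 ('F'): step: R->5, L=0; F->plug->F->R->E->L->H->refl->D->L'->A->R'->A->plug->A
Char 5 ('A'): step: R->6, L=0; A->plug->A->R->F->L->E->refl->F->L'->G->R'->D->plug->D
Char 6 ('F'): step: R->7, L=0; F->plug->F->R->H->L->B->refl->G->L'->B->R'->E->plug->B
Char 7 ('D'): step: R->0, L->1 (L advanced); D->plug->D->R->A->L->F->refl->E->L'->F->R'->F->plug->F
Char 8 ('E'): step: R->1, L=1; E->plug->B->R->A->L->F->refl->E->L'->F->R'->D->plug->D
Char 9 ('D'): step: R->2, L=1; D->plug->D->R->D->L->G->refl->B->L'->B->R'->E->plug->B
Char 10 ('F'): step: R->3, L=1; F->plug->F->R->E->L->D->refl->H->L'->C->R'->C->plug->H
Char 11 ('F'): step: R->4, L=1; F->plug->F->R->A->L->F->refl->E->L'->F->R'->G->plug->G
Final: ciphertext=GGEADBFDBHG, RIGHT=4, LEFT=1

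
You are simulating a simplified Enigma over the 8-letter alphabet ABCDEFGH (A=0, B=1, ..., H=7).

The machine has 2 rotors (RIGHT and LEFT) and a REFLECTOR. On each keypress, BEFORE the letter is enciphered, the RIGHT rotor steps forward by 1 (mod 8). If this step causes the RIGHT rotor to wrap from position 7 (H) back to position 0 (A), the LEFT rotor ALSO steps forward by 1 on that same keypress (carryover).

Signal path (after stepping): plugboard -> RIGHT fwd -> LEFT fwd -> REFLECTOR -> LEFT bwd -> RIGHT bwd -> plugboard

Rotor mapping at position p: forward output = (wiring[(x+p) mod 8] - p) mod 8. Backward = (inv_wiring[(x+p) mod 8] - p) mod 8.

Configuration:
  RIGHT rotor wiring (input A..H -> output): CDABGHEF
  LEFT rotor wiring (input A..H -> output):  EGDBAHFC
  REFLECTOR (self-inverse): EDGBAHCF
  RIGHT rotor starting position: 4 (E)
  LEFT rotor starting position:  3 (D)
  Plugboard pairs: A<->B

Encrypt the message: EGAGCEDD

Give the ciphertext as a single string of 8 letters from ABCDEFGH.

Answer: DFGCGHEB

Derivation:
Char 1 ('E'): step: R->5, L=3; E->plug->E->R->G->L->D->refl->B->L'->F->R'->D->plug->D
Char 2 ('G'): step: R->6, L=3; G->plug->G->R->A->L->G->refl->C->L'->D->R'->F->plug->F
Char 3 ('A'): step: R->7, L=3; A->plug->B->R->D->L->C->refl->G->L'->A->R'->G->plug->G
Char 4 ('G'): step: R->0, L->4 (L advanced); G->plug->G->R->E->L->A->refl->E->L'->A->R'->C->plug->C
Char 5 ('C'): step: R->1, L=4; C->plug->C->R->A->L->E->refl->A->L'->E->R'->G->plug->G
Char 6 ('E'): step: R->2, L=4; E->plug->E->R->C->L->B->refl->D->L'->B->R'->H->plug->H
Char 7 ('D'): step: R->3, L=4; D->plug->D->R->B->L->D->refl->B->L'->C->R'->E->plug->E
Char 8 ('D'): step: R->4, L=4; D->plug->D->R->B->L->D->refl->B->L'->C->R'->A->plug->B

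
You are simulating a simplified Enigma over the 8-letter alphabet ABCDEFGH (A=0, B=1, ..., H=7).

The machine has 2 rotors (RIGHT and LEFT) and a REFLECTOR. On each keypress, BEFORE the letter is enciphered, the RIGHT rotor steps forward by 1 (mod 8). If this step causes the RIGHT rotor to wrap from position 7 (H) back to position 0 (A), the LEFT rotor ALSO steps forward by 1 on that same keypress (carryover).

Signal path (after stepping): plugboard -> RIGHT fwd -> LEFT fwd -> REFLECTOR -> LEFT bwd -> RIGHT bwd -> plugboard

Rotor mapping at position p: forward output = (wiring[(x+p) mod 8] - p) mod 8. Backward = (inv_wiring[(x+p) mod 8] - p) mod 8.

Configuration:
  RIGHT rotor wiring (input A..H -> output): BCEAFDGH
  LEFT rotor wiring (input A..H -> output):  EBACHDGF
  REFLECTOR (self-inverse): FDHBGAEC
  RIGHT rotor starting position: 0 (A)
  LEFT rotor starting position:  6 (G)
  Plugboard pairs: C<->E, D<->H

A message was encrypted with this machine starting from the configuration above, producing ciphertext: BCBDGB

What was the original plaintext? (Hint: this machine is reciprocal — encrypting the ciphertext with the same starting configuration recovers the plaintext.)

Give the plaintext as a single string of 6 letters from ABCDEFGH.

Char 1 ('B'): step: R->1, L=6; B->plug->B->R->D->L->D->refl->B->L'->G->R'->G->plug->G
Char 2 ('C'): step: R->2, L=6; C->plug->E->R->E->L->C->refl->H->L'->B->R'->D->plug->H
Char 3 ('B'): step: R->3, L=6; B->plug->B->R->C->L->G->refl->E->L'->F->R'->A->plug->A
Char 4 ('D'): step: R->4, L=6; D->plug->H->R->E->L->C->refl->H->L'->B->R'->A->plug->A
Char 5 ('G'): step: R->5, L=6; G->plug->G->R->D->L->D->refl->B->L'->G->R'->A->plug->A
Char 6 ('B'): step: R->6, L=6; B->plug->B->R->B->L->H->refl->C->L'->E->R'->D->plug->H

Answer: GHAAAH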